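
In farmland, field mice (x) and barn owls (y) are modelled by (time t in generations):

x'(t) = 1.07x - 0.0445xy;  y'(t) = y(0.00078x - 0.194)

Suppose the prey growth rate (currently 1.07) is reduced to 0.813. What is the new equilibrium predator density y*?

At the interior fixed point, setting dx/dt = 0 with x > 0 fixes y* = (prey growth rate)/(xy coefficient) — independent of the other coefficients.
With the change, y* = 0.813/0.0445 = 18.3; it falls from 24.

y* ≈ 18.3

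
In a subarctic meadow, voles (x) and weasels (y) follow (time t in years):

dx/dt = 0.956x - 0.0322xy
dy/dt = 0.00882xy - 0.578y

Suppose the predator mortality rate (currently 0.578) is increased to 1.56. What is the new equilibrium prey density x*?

x* ≈ 177

At the interior fixed point, setting dy/dt = 0 with y > 0 fixes x* = (predator death rate)/(xy coefficient) — independent of the other coefficients.
With the change, x* = 1.56/0.00882 = 177; it rises from 65.5.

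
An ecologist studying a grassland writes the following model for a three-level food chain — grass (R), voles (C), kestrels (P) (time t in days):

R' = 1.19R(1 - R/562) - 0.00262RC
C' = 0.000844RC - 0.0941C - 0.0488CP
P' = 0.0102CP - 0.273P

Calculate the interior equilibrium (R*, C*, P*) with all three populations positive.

From dP/dt = 0: 0.0102C* = 0.273, so C* = 26.8.
From dR/dt = 0: 1.19(1 - R*/562) = 0.00262·26.8, giving R* = 562·(1 - 0.0589) = 529.
From dC/dt = 0: 0.000844·529 - 0.0941 = 0.0488P*, so P* = 0.352/0.0488 = 7.22.

R* ≈ 529, C* ≈ 26.8, P* ≈ 7.22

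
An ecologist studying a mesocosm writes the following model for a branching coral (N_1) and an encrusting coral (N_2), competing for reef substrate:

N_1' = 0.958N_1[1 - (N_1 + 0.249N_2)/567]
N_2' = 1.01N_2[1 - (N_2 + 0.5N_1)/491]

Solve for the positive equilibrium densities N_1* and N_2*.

N_1* ≈ 508, N_2* ≈ 237

Setting both brackets to zero gives the nullclines N_1 + 0.249N_2 = 567 and 0.5N_1 + N_2 = 491.
Substituting N_2 = 491 - 0.5N_1 into the first: N_1(1 - 0.249·0.5) = 567 - 0.249·491.
So N_1* = 445/0.875 = 508, and then N_2* = 491 - 0.5·508 = 237.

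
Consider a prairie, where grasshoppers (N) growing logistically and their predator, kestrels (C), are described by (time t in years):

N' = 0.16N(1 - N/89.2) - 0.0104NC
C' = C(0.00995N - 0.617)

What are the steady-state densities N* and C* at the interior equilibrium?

N* ≈ 62, C* ≈ 4.69

From dC/dt = 0 with C > 0: 0.00995N* = 0.617, so N* = 62.
Substitute into dN/dt = 0: 0.16(1 - 62/89.2) = 0.0104C*.
The bracket is 0.305, giving C* = 0.0488/0.0104 = 4.69.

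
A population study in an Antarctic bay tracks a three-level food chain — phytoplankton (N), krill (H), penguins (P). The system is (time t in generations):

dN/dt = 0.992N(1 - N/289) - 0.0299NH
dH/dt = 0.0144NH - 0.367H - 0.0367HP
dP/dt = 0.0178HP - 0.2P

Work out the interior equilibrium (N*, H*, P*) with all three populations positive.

From dP/dt = 0: 0.0178H* = 0.2, so H* = 11.2.
From dN/dt = 0: 0.992(1 - N*/289) = 0.0299·11.2, giving N* = 289·(1 - 0.339) = 191.
From dH/dt = 0: 0.0144·191 - 0.367 = 0.0367P*, so P* = 2.39/0.0367 = 65.

N* ≈ 191, H* ≈ 11.2, P* ≈ 65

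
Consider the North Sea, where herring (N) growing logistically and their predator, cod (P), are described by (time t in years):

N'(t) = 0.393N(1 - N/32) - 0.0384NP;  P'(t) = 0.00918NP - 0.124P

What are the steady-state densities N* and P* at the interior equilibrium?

N* ≈ 13.5, P* ≈ 5.91

From dP/dt = 0 with P > 0: 0.00918N* = 0.124, so N* = 13.5.
Substitute into dN/dt = 0: 0.393(1 - 13.5/32) = 0.0384P*.
The bracket is 0.578, giving P* = 0.227/0.0384 = 5.91.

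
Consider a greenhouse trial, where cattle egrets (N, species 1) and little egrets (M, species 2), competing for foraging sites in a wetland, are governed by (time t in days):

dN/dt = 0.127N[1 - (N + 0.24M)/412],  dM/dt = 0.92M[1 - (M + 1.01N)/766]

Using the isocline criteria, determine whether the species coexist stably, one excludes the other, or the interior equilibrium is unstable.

stable coexistence

Compare the nullcline intercepts: K1/α12 = 412/0.24 = 1720 > K2 = 766; K2/α21 = 766/1.01 = 758 > K1 = 412.
Since both inequalities hold, each species can invade when rare, so the interior equilibrium is stable.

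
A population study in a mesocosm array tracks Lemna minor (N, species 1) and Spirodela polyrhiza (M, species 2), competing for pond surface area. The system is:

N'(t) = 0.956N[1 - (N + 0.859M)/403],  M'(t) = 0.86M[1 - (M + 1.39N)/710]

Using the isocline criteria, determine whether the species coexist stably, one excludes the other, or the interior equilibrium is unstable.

Compare the nullcline intercepts: K1/α12 = 403/0.859 = 469 < K2 = 710; K2/α21 = 710/1.39 = 511 > K1 = 403.
Since the inequalities point opposite ways, species 2 can invade but species 1 cannot.

species 2 excludes species 1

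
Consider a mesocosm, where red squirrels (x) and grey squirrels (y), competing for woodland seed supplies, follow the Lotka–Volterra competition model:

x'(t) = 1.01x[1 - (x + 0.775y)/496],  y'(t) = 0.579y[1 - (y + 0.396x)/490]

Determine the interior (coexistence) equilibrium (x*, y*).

Setting both brackets to zero gives the nullclines x + 0.775y = 496 and 0.396x + y = 490.
Substituting y = 490 - 0.396x into the first: x(1 - 0.775·0.396) = 496 - 0.775·490.
So x* = 116/0.693 = 168, and then y* = 490 - 0.396·168 = 424.

x* ≈ 168, y* ≈ 424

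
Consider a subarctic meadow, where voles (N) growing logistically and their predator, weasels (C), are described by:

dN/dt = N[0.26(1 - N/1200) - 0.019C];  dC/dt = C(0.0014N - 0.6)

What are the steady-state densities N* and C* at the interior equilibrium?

N* ≈ 429, C* ≈ 8.8

From dC/dt = 0 with C > 0: 0.0014N* = 0.6, so N* = 429.
Substitute into dN/dt = 0: 0.26(1 - 429/1200) = 0.019C*.
The bracket is 0.643, giving C* = 0.167/0.019 = 8.8.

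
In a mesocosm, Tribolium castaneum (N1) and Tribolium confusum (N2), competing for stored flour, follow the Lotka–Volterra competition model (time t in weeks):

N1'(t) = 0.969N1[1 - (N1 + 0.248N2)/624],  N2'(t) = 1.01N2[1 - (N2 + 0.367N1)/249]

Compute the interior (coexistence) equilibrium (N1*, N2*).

Setting both brackets to zero gives the nullclines N1 + 0.248N2 = 624 and 0.367N1 + N2 = 249.
Substituting N2 = 249 - 0.367N1 into the first: N1(1 - 0.248·0.367) = 624 - 0.248·249.
So N1* = 562/0.909 = 619, and then N2* = 249 - 0.367·619 = 22.

N1* ≈ 619, N2* ≈ 22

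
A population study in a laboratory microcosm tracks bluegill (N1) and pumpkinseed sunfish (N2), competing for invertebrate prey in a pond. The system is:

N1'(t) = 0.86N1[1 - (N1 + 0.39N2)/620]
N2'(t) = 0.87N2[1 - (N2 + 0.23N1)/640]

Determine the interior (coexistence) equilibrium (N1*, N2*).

N1* ≈ 407, N2* ≈ 546

Setting both brackets to zero gives the nullclines N1 + 0.39N2 = 620 and 0.23N1 + N2 = 640.
Substituting N2 = 640 - 0.23N1 into the first: N1(1 - 0.39·0.23) = 620 - 0.39·640.
So N1* = 370/0.91 = 407, and then N2* = 640 - 0.23·407 = 546.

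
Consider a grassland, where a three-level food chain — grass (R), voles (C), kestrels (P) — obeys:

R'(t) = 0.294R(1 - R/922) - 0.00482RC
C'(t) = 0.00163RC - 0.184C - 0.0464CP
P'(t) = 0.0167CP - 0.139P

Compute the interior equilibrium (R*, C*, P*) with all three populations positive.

R* ≈ 796, C* ≈ 8.32, P* ≈ 24

From dP/dt = 0: 0.0167C* = 0.139, so C* = 8.32.
From dR/dt = 0: 0.294(1 - R*/922) = 0.00482·8.32, giving R* = 922·(1 - 0.136) = 796.
From dC/dt = 0: 0.00163·796 - 0.184 = 0.0464P*, so P* = 1.11/0.0464 = 24.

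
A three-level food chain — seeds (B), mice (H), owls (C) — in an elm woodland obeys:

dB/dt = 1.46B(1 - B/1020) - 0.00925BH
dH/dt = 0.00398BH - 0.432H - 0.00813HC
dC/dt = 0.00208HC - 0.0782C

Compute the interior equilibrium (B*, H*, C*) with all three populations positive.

B* ≈ 777, H* ≈ 37.6, C* ≈ 327

From dC/dt = 0: 0.00208H* = 0.0782, so H* = 37.6.
From dB/dt = 0: 1.46(1 - B*/1020) = 0.00925·37.6, giving B* = 1020·(1 - 0.238) = 777.
From dH/dt = 0: 0.00398·777 - 0.432 = 0.00813C*, so C* = 2.66/0.00813 = 327.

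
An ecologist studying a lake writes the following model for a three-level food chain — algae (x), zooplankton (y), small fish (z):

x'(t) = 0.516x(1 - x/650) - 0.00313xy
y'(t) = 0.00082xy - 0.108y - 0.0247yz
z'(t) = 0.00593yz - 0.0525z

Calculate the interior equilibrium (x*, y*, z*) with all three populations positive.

From dz/dt = 0: 0.00593y* = 0.0525, so y* = 8.85.
From dx/dt = 0: 0.516(1 - x*/650) = 0.00313·8.85, giving x* = 650·(1 - 0.0537) = 615.
From dy/dt = 0: 0.00082·615 - 0.108 = 0.0247z*, so z* = 0.396/0.0247 = 16.

x* ≈ 615, y* ≈ 8.85, z* ≈ 16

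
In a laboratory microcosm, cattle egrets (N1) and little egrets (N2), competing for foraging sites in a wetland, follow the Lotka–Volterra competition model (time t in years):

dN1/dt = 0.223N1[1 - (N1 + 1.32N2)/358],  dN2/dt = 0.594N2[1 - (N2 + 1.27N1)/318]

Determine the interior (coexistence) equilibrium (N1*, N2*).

N1* ≈ 91.3, N2* ≈ 202

Setting both brackets to zero gives the nullclines N1 + 1.32N2 = 358 and 1.27N1 + N2 = 318.
Substituting N2 = 318 - 1.27N1 into the first: N1(1 - 1.32·1.27) = 358 - 1.32·318.
So N1* = -61.8/-0.676 = 91.3, and then N2* = 318 - 1.27·91.3 = 202.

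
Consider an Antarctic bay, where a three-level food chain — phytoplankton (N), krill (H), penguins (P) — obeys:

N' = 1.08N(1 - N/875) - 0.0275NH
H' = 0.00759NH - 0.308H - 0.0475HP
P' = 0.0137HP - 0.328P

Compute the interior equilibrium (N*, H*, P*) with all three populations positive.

N* ≈ 342, H* ≈ 23.9, P* ≈ 48.1

From dP/dt = 0: 0.0137H* = 0.328, so H* = 23.9.
From dN/dt = 0: 1.08(1 - N*/875) = 0.0275·23.9, giving N* = 875·(1 - 0.61) = 342.
From dH/dt = 0: 0.00759·342 - 0.308 = 0.0475P*, so P* = 2.28/0.0475 = 48.1.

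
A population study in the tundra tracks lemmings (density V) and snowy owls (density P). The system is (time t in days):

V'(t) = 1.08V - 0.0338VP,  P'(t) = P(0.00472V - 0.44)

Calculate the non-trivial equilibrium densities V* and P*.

Set dP/dt = 0 with P > 0: 0.00472V - 0.44 = 0, so V* = 0.44/0.00472 = 93.2.
Set dV/dt = 0 with V > 0: 1.08 - 0.0338P = 0, so P* = 1.08/0.0338 = 32.

V* ≈ 93.2, P* ≈ 32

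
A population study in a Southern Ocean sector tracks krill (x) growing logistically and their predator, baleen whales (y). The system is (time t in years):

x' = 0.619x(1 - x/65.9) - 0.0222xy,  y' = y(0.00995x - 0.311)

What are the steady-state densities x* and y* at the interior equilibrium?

From dy/dt = 0 with y > 0: 0.00995x* = 0.311, so x* = 31.3.
Substitute into dx/dt = 0: 0.619(1 - 31.3/65.9) = 0.0222y*.
The bracket is 0.526, giving y* = 0.325/0.0222 = 14.7.

x* ≈ 31.3, y* ≈ 14.7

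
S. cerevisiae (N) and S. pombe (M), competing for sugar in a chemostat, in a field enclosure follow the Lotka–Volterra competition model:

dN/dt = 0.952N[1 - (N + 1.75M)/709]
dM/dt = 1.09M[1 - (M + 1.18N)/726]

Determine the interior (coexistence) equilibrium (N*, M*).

Setting both brackets to zero gives the nullclines N + 1.75M = 709 and 1.18N + M = 726.
Substituting M = 726 - 1.18N into the first: N(1 - 1.75·1.18) = 709 - 1.75·726.
So N* = -562/-1.06 = 527, and then M* = 726 - 1.18·527 = 104.

N* ≈ 527, M* ≈ 104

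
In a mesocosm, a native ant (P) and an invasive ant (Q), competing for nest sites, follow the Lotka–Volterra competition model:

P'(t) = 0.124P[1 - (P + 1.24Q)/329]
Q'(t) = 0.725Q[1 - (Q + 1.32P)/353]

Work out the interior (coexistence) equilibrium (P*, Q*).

Setting both brackets to zero gives the nullclines P + 1.24Q = 329 and 1.32P + Q = 353.
Substituting Q = 353 - 1.32P into the first: P(1 - 1.24·1.32) = 329 - 1.24·353.
So P* = -109/-0.637 = 171, and then Q* = 353 - 1.32·171 = 128.

P* ≈ 171, Q* ≈ 128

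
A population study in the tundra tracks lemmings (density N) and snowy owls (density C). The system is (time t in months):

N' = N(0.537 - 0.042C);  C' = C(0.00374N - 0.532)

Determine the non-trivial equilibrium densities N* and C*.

N* ≈ 142, C* ≈ 12.8

Set dC/dt = 0 with C > 0: 0.00374N - 0.532 = 0, so N* = 0.532/0.00374 = 142.
Set dN/dt = 0 with N > 0: 0.537 - 0.042C = 0, so C* = 0.537/0.042 = 12.8.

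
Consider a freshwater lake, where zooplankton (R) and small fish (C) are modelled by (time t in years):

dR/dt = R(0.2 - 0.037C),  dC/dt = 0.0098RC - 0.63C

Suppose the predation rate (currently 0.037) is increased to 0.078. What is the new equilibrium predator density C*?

At the interior fixed point, setting dR/dt = 0 with R > 0 fixes C* = (prey growth rate)/(RC coefficient) — independent of the other coefficients.
With the change, C* = 0.2/0.078 = 2.56; it falls from 5.41.

C* ≈ 2.56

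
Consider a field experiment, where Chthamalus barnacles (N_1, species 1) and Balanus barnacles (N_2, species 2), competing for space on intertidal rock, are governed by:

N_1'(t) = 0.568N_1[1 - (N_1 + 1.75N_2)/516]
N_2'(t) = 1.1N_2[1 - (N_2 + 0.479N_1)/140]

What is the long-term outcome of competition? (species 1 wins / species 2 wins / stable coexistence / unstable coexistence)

Compare the nullcline intercepts: K1/α12 = 516/1.75 = 295 > K2 = 140; K2/α21 = 140/0.479 = 292 < K1 = 516.
Since the inequalities point opposite ways, species 1 can invade but species 2 cannot.

species 1 excludes species 2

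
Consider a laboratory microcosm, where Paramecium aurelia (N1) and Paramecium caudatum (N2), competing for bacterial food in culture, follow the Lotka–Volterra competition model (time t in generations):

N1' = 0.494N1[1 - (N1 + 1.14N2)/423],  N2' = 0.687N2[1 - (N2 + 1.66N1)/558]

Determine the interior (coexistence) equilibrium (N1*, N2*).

N1* ≈ 239, N2* ≈ 162

Setting both brackets to zero gives the nullclines N1 + 1.14N2 = 423 and 1.66N1 + N2 = 558.
Substituting N2 = 558 - 1.66N1 into the first: N1(1 - 1.14·1.66) = 423 - 1.14·558.
So N1* = -213/-0.892 = 239, and then N2* = 558 - 1.66·239 = 162.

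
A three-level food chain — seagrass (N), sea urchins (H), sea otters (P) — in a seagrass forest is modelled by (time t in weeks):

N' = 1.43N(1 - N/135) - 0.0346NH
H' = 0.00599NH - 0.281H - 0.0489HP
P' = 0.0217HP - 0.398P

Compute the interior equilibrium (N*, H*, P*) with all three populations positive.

From dP/dt = 0: 0.0217H* = 0.398, so H* = 18.3.
From dN/dt = 0: 1.43(1 - N*/135) = 0.0346·18.3, giving N* = 135·(1 - 0.444) = 75.1.
From dH/dt = 0: 0.00599·75.1 - 0.281 = 0.0489P*, so P* = 0.169/0.0489 = 3.45.

N* ≈ 75.1, H* ≈ 18.3, P* ≈ 3.45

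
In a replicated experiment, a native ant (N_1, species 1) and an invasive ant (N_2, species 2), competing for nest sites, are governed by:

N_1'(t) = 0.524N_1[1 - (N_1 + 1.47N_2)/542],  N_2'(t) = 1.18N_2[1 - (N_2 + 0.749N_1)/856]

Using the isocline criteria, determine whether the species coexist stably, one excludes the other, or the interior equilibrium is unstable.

Compare the nullcline intercepts: K1/α12 = 542/1.47 = 369 < K2 = 856; K2/α21 = 856/0.749 = 1140 > K1 = 542.
Since the inequalities point opposite ways, species 2 can invade but species 1 cannot.

species 2 excludes species 1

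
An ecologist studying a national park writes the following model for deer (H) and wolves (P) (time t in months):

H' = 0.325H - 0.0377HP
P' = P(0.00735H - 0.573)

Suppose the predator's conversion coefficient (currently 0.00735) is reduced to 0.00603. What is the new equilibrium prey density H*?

At the interior fixed point, setting dP/dt = 0 with P > 0 fixes H* = (predator death rate)/(HP coefficient) — independent of the other coefficients.
With the change, H* = 0.573/0.00603 = 95; it rises from 78.

H* ≈ 95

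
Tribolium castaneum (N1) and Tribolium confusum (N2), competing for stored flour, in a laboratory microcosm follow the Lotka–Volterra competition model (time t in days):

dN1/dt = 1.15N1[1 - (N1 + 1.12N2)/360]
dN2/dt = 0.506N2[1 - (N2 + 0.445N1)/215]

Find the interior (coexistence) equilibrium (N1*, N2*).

Setting both brackets to zero gives the nullclines N1 + 1.12N2 = 360 and 0.445N1 + N2 = 215.
Substituting N2 = 215 - 0.445N1 into the first: N1(1 - 1.12·0.445) = 360 - 1.12·215.
So N1* = 119/0.502 = 238, and then N2* = 215 - 0.445·238 = 109.

N1* ≈ 238, N2* ≈ 109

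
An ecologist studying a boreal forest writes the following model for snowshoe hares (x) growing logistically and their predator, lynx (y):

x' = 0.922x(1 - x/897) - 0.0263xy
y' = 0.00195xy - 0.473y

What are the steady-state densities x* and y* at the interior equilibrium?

From dy/dt = 0 with y > 0: 0.00195x* = 0.473, so x* = 243.
Substitute into dx/dt = 0: 0.922(1 - 243/897) = 0.0263y*.
The bracket is 0.73, giving y* = 0.673/0.0263 = 25.6.

x* ≈ 243, y* ≈ 25.6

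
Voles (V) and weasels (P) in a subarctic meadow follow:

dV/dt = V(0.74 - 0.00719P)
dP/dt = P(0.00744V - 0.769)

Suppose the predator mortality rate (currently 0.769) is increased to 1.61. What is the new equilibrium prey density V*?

At the interior fixed point, setting dP/dt = 0 with P > 0 fixes V* = (predator death rate)/(VP coefficient) — independent of the other coefficients.
With the change, V* = 1.61/0.00744 = 216; it rises from 103.

V* ≈ 216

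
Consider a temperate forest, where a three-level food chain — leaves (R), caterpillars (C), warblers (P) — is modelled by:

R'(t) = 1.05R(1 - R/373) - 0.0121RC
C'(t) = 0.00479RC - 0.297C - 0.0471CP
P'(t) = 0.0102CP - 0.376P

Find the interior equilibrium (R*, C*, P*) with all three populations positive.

R* ≈ 215, C* ≈ 36.9, P* ≈ 15.5

From dP/dt = 0: 0.0102C* = 0.376, so C* = 36.9.
From dR/dt = 0: 1.05(1 - R*/373) = 0.0121·36.9, giving R* = 373·(1 - 0.425) = 215.
From dC/dt = 0: 0.00479·215 - 0.297 = 0.0471P*, so P* = 0.731/0.0471 = 15.5.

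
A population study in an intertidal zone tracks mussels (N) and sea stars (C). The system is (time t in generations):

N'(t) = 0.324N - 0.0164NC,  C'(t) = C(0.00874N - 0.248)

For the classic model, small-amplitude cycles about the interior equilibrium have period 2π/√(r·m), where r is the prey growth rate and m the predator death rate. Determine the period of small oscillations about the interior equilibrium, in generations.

Here r = 0.324 and m = 0.248, so r·m = 0.0804.
ω = √0.0804 = 0.283 per generation, hence T = 2π/ω ≈ 22.2 generations.

T ≈ 22.2 generations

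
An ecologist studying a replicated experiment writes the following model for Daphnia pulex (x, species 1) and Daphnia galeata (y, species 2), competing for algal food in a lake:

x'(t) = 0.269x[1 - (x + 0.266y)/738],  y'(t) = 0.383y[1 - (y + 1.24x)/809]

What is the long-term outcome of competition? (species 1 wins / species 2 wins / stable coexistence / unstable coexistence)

Compare the nullcline intercepts: K1/α12 = 738/0.266 = 2770 > K2 = 809; K2/α21 = 809/1.24 = 652 < K1 = 738.
Since the inequalities point opposite ways, species 1 can invade but species 2 cannot.

species 1 excludes species 2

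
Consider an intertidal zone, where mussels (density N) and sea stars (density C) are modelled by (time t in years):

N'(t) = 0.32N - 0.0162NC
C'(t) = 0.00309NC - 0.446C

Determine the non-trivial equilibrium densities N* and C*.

Set dC/dt = 0 with C > 0: 0.00309N - 0.446 = 0, so N* = 0.446/0.00309 = 144.
Set dN/dt = 0 with N > 0: 0.32 - 0.0162C = 0, so C* = 0.32/0.0162 = 19.8.

N* ≈ 144, C* ≈ 19.8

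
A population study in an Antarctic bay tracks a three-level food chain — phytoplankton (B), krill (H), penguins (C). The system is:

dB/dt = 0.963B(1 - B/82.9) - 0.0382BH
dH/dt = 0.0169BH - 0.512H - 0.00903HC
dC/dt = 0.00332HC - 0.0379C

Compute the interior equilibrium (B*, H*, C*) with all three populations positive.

From dC/dt = 0: 0.00332H* = 0.0379, so H* = 11.4.
From dB/dt = 0: 0.963(1 - B*/82.9) = 0.0382·11.4, giving B* = 82.9·(1 - 0.453) = 45.4.
From dH/dt = 0: 0.0169·45.4 - 0.512 = 0.00903C*, so C* = 0.255/0.00903 = 28.2.

B* ≈ 45.4, H* ≈ 11.4, C* ≈ 28.2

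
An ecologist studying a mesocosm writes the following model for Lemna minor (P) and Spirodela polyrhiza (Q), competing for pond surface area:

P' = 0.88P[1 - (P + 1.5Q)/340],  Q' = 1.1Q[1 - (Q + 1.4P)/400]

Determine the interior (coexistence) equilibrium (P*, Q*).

P* ≈ 236, Q* ≈ 69.1

Setting both brackets to zero gives the nullclines P + 1.5Q = 340 and 1.4P + Q = 400.
Substituting Q = 400 - 1.4P into the first: P(1 - 1.5·1.4) = 340 - 1.5·400.
So P* = -260/-1.1 = 236, and then Q* = 400 - 1.4·236 = 69.1.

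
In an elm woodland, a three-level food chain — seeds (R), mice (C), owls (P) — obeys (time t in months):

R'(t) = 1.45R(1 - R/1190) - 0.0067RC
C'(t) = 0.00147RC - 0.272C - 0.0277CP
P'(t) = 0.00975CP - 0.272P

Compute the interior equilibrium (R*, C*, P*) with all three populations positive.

From dP/dt = 0: 0.00975C* = 0.272, so C* = 27.9.
From dR/dt = 0: 1.45(1 - R*/1190) = 0.0067·27.9, giving R* = 1190·(1 - 0.129) = 1040.
From dC/dt = 0: 0.00147·1040 - 0.272 = 0.0277P*, so P* = 1.25/0.0277 = 45.2.

R* ≈ 1040, C* ≈ 27.9, P* ≈ 45.2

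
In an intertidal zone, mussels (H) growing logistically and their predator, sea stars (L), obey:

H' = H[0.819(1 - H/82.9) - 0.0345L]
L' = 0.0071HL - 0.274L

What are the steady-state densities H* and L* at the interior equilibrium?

H* ≈ 38.6, L* ≈ 12.7

From dL/dt = 0 with L > 0: 0.0071H* = 0.274, so H* = 38.6.
Substitute into dH/dt = 0: 0.819(1 - 38.6/82.9) = 0.0345L*.
The bracket is 0.534, giving L* = 0.438/0.0345 = 12.7.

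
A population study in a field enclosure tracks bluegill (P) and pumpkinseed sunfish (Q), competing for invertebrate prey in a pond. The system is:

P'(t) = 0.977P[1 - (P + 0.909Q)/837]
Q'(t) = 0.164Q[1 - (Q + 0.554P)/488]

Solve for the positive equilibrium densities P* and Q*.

P* ≈ 792, Q* ≈ 49

Setting both brackets to zero gives the nullclines P + 0.909Q = 837 and 0.554P + Q = 488.
Substituting Q = 488 - 0.554P into the first: P(1 - 0.909·0.554) = 837 - 0.909·488.
So P* = 393/0.496 = 792, and then Q* = 488 - 0.554·792 = 49.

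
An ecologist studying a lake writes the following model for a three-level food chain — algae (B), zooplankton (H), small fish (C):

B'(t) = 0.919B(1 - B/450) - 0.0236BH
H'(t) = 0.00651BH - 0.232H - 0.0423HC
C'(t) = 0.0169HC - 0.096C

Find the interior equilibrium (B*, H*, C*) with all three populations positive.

B* ≈ 384, H* ≈ 5.68, C* ≈ 53.7

From dC/dt = 0: 0.0169H* = 0.096, so H* = 5.68.
From dB/dt = 0: 0.919(1 - B*/450) = 0.0236·5.68, giving B* = 450·(1 - 0.146) = 384.
From dH/dt = 0: 0.00651·384 - 0.232 = 0.0423C*, so C* = 2.27/0.0423 = 53.7.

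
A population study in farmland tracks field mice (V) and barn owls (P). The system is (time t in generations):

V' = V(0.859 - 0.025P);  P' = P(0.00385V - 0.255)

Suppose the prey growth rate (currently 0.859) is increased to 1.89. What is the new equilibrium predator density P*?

P* ≈ 75.6

At the interior fixed point, setting dV/dt = 0 with V > 0 fixes P* = (prey growth rate)/(VP coefficient) — independent of the other coefficients.
With the change, P* = 1.89/0.025 = 75.6; it rises from 34.4.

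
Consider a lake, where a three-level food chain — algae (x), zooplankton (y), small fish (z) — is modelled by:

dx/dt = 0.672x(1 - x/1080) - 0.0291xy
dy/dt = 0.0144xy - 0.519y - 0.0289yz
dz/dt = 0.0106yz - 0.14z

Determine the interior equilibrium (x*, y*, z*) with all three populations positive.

From dz/dt = 0: 0.0106y* = 0.14, so y* = 13.2.
From dx/dt = 0: 0.672(1 - x*/1080) = 0.0291·13.2, giving x* = 1080·(1 - 0.572) = 462.
From dy/dt = 0: 0.0144·462 - 0.519 = 0.0289z*, so z* = 6.14/0.0289 = 212.

x* ≈ 462, y* ≈ 13.2, z* ≈ 212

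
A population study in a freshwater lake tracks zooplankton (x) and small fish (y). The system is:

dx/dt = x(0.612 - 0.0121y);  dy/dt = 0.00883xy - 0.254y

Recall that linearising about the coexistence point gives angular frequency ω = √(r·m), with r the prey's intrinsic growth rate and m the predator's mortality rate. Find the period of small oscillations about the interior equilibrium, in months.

T ≈ 15.9 months

Here r = 0.612 and m = 0.254, so r·m = 0.155.
ω = √0.155 = 0.394 per month, hence T = 2π/ω ≈ 15.9 months.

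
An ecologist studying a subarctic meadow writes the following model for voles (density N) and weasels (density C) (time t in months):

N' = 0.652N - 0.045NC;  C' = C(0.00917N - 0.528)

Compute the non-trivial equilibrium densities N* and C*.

N* ≈ 57.6, C* ≈ 14.5

Set dC/dt = 0 with C > 0: 0.00917N - 0.528 = 0, so N* = 0.528/0.00917 = 57.6.
Set dN/dt = 0 with N > 0: 0.652 - 0.045C = 0, so C* = 0.652/0.045 = 14.5.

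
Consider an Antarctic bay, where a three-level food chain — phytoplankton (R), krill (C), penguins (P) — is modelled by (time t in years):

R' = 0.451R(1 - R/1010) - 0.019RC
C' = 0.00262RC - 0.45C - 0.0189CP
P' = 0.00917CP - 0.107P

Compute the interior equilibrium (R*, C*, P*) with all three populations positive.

R* ≈ 514, C* ≈ 11.7, P* ≈ 47.4

From dP/dt = 0: 0.00917C* = 0.107, so C* = 11.7.
From dR/dt = 0: 0.451(1 - R*/1010) = 0.019·11.7, giving R* = 1010·(1 - 0.492) = 514.
From dC/dt = 0: 0.00262·514 - 0.45 = 0.0189P*, so P* = 0.895/0.0189 = 47.4.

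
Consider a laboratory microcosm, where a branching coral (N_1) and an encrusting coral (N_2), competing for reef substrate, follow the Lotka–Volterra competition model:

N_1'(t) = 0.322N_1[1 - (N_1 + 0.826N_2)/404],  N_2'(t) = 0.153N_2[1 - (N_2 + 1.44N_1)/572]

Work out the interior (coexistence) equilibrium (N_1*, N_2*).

N_1* ≈ 361, N_2* ≈ 51.5

Setting both brackets to zero gives the nullclines N_1 + 0.826N_2 = 404 and 1.44N_1 + N_2 = 572.
Substituting N_2 = 572 - 1.44N_1 into the first: N_1(1 - 0.826·1.44) = 404 - 0.826·572.
So N_1* = -68.5/-0.189 = 361, and then N_2* = 572 - 1.44·361 = 51.5.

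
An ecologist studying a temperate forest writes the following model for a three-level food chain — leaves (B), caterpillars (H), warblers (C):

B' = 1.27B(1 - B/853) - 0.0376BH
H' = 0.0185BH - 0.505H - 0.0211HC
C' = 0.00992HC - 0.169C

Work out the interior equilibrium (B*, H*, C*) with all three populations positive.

From dC/dt = 0: 0.00992H* = 0.169, so H* = 17.
From dB/dt = 0: 1.27(1 - B*/853) = 0.0376·17, giving B* = 853·(1 - 0.504) = 423.
From dH/dt = 0: 0.0185·423 - 0.505 = 0.0211C*, so C* = 7.32/0.0211 = 347.

B* ≈ 423, H* ≈ 17, C* ≈ 347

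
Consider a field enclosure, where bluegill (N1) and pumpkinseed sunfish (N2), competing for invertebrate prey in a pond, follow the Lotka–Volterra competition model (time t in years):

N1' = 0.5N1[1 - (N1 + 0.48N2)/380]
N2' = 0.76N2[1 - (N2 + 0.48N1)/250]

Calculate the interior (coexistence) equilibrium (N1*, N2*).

N1* ≈ 338, N2* ≈ 87.8

Setting both brackets to zero gives the nullclines N1 + 0.48N2 = 380 and 0.48N1 + N2 = 250.
Substituting N2 = 250 - 0.48N1 into the first: N1(1 - 0.48·0.48) = 380 - 0.48·250.
So N1* = 260/0.77 = 338, and then N2* = 250 - 0.48·338 = 87.8.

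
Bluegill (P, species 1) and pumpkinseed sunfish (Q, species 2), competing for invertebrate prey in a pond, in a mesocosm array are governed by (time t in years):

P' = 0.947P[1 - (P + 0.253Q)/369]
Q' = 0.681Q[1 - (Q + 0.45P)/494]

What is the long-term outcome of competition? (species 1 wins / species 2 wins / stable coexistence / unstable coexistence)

Compare the nullcline intercepts: K1/α12 = 369/0.253 = 1460 > K2 = 494; K2/α21 = 494/0.45 = 1100 > K1 = 369.
Since both inequalities hold, each species can invade when rare, so the interior equilibrium is stable.

stable coexistence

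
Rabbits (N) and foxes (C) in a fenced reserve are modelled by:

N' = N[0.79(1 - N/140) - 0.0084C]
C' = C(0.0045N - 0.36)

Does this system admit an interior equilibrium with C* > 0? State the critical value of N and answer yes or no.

Threshold N = 80; K > 80, so yes, the predator persists.

The predator equation gives dC/dt > 0 only when N > 0.36/0.0045 = 80.
Without the predator, N → K = 140. Since 140 > 80, the predator can invade and persist.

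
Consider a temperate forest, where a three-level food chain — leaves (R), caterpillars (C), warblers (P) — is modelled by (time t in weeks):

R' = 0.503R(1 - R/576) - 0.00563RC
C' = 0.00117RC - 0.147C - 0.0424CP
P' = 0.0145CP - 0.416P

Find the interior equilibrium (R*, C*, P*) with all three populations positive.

From dP/dt = 0: 0.0145C* = 0.416, so C* = 28.7.
From dR/dt = 0: 0.503(1 - R*/576) = 0.00563·28.7, giving R* = 576·(1 - 0.321) = 391.
From dC/dt = 0: 0.00117·391 - 0.147 = 0.0424P*, so P* = 0.311/0.0424 = 7.32.

R* ≈ 391, C* ≈ 28.7, P* ≈ 7.32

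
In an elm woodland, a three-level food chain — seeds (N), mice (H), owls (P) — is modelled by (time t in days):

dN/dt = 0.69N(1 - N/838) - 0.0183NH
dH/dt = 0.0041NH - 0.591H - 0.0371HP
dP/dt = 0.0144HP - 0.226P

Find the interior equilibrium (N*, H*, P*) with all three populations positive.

N* ≈ 489, H* ≈ 15.7, P* ≈ 38.1

From dP/dt = 0: 0.0144H* = 0.226, so H* = 15.7.
From dN/dt = 0: 0.69(1 - N*/838) = 0.0183·15.7, giving N* = 838·(1 - 0.416) = 489.
From dH/dt = 0: 0.0041·489 - 0.591 = 0.0371P*, so P* = 1.41/0.0371 = 38.1.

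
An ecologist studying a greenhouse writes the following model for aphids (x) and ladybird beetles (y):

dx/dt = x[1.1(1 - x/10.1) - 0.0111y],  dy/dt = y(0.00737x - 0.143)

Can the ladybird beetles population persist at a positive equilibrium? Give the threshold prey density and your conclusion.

The predator equation gives dy/dt > 0 only when x > 0.143/0.00737 = 19.4.
Without the predator, x → K = 10.1. Since 10.1 < 19.4, the predator cannot invade.

Threshold x = 19.4; K < 19.4, so no, the predator goes extinct.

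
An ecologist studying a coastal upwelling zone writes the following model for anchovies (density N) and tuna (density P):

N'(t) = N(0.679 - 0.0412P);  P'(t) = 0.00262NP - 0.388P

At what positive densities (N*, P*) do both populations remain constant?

N* ≈ 148, P* ≈ 16.5

Set dP/dt = 0 with P > 0: 0.00262N - 0.388 = 0, so N* = 0.388/0.00262 = 148.
Set dN/dt = 0 with N > 0: 0.679 - 0.0412P = 0, so P* = 0.679/0.0412 = 16.5.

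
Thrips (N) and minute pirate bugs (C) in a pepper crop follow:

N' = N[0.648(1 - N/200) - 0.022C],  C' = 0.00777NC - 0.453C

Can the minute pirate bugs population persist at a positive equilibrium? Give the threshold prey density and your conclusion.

The predator equation gives dC/dt > 0 only when N > 0.453/0.00777 = 58.3.
Without the predator, N → K = 200. Since 200 > 58.3, the predator can invade and persist.

Threshold N = 58.3; K > 58.3, so yes, the predator persists.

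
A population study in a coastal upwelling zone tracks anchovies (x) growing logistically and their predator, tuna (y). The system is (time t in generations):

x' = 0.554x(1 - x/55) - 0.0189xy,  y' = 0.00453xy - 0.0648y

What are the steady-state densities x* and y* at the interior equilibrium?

From dy/dt = 0 with y > 0: 0.00453x* = 0.0648, so x* = 14.3.
Substitute into dx/dt = 0: 0.554(1 - 14.3/55) = 0.0189y*.
The bracket is 0.74, giving y* = 0.41/0.0189 = 21.7.

x* ≈ 14.3, y* ≈ 21.7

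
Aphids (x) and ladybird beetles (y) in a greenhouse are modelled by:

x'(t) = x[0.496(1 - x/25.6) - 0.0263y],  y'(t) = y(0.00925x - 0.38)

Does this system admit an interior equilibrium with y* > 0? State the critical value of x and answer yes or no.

The predator equation gives dy/dt > 0 only when x > 0.38/0.00925 = 41.1.
Without the predator, x → K = 25.6. Since 25.6 < 41.1, the predator cannot invade.

Threshold x = 41.1; K < 41.1, so no, the predator goes extinct.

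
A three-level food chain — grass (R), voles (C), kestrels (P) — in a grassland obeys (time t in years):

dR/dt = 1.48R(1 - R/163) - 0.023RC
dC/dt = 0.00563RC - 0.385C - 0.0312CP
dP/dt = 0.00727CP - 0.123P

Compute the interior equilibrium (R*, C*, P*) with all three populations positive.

From dP/dt = 0: 0.00727C* = 0.123, so C* = 16.9.
From dR/dt = 0: 1.48(1 - R*/163) = 0.023·16.9, giving R* = 163·(1 - 0.263) = 120.
From dC/dt = 0: 0.00563·120 - 0.385 = 0.0312P*, so P* = 0.291/0.0312 = 9.34.

R* ≈ 120, C* ≈ 16.9, P* ≈ 9.34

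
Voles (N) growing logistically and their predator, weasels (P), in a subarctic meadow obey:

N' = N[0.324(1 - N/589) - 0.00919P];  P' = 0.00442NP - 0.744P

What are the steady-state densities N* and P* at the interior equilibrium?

N* ≈ 168, P* ≈ 25.2

From dP/dt = 0 with P > 0: 0.00442N* = 0.744, so N* = 168.
Substitute into dN/dt = 0: 0.324(1 - 168/589) = 0.00919P*.
The bracket is 0.714, giving P* = 0.231/0.00919 = 25.2.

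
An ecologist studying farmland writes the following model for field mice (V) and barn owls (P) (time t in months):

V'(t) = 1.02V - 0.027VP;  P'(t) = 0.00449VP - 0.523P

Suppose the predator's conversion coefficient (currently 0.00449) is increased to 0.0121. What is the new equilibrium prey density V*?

V* ≈ 43.2

At the interior fixed point, setting dP/dt = 0 with P > 0 fixes V* = (predator death rate)/(VP coefficient) — independent of the other coefficients.
With the change, V* = 0.523/0.0121 = 43.2; it falls from 116.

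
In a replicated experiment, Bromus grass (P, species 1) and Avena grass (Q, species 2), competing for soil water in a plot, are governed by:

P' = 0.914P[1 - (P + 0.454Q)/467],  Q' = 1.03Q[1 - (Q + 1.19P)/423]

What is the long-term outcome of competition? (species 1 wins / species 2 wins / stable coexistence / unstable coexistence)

Compare the nullcline intercepts: K1/α12 = 467/0.454 = 1030 > K2 = 423; K2/α21 = 423/1.19 = 355 < K1 = 467.
Since the inequalities point opposite ways, species 1 can invade but species 2 cannot.

species 1 excludes species 2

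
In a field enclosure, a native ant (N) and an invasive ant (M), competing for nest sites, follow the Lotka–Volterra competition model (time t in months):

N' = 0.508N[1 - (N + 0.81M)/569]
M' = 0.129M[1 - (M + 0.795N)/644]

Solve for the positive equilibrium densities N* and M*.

N* ≈ 133, M* ≈ 538

Setting both brackets to zero gives the nullclines N + 0.81M = 569 and 0.795N + M = 644.
Substituting M = 644 - 0.795N into the first: N(1 - 0.81·0.795) = 569 - 0.81·644.
So N* = 47.4/0.356 = 133, and then M* = 644 - 0.795·133 = 538.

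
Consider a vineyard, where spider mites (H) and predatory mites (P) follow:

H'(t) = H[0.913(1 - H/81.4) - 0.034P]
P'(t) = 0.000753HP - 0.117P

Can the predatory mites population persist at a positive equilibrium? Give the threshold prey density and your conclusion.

Threshold H = 155; K < 155, so no, the predator goes extinct.

The predator equation gives dP/dt > 0 only when H > 0.117/0.000753 = 155.
Without the predator, H → K = 81.4. Since 81.4 < 155, the predator cannot invade.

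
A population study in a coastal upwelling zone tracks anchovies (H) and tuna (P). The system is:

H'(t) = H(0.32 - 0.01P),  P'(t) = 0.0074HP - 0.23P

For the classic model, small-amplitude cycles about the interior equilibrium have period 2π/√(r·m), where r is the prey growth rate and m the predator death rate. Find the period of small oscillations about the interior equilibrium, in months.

T ≈ 23.2 months

Here r = 0.32 and m = 0.23, so r·m = 0.0736.
ω = √0.0736 = 0.271 per month, hence T = 2π/ω ≈ 23.2 months.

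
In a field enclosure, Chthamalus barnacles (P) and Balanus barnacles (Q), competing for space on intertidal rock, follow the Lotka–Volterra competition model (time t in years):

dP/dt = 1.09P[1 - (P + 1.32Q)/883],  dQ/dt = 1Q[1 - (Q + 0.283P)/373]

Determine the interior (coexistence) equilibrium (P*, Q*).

P* ≈ 624, Q* ≈ 197

Setting both brackets to zero gives the nullclines P + 1.32Q = 883 and 0.283P + Q = 373.
Substituting Q = 373 - 0.283P into the first: P(1 - 1.32·0.283) = 883 - 1.32·373.
So P* = 391/0.626 = 624, and then Q* = 373 - 0.283·624 = 197.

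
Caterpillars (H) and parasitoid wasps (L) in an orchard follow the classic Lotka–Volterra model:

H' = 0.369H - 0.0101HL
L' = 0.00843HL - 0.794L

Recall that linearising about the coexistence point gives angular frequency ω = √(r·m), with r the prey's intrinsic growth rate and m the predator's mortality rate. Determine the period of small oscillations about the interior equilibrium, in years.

Here r = 0.369 and m = 0.794, so r·m = 0.293.
ω = √0.293 = 0.541 per year, hence T = 2π/ω ≈ 11.6 years.

T ≈ 11.6 years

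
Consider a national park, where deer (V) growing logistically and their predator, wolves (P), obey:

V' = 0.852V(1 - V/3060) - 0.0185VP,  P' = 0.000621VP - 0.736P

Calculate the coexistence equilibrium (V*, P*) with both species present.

V* ≈ 1190, P* ≈ 28.2

From dP/dt = 0 with P > 0: 0.000621V* = 0.736, so V* = 1190.
Substitute into dV/dt = 0: 0.852(1 - 1190/3060) = 0.0185P*.
The bracket is 0.613, giving P* = 0.522/0.0185 = 28.2.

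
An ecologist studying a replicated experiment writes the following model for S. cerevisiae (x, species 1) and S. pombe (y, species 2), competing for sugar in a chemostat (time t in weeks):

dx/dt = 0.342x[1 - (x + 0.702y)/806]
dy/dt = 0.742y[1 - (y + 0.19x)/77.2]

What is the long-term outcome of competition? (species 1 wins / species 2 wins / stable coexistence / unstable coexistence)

species 1 excludes species 2

Compare the nullcline intercepts: K1/α12 = 806/0.702 = 1150 > K2 = 77.2; K2/α21 = 77.2/0.19 = 406 < K1 = 806.
Since the inequalities point opposite ways, species 1 can invade but species 2 cannot.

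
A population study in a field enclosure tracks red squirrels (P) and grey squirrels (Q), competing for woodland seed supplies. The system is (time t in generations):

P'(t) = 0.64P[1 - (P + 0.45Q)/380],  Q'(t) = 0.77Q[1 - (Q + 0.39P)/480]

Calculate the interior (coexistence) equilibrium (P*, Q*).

P* ≈ 199, Q* ≈ 402

Setting both brackets to zero gives the nullclines P + 0.45Q = 380 and 0.39P + Q = 480.
Substituting Q = 480 - 0.39P into the first: P(1 - 0.45·0.39) = 380 - 0.45·480.
So P* = 164/0.825 = 199, and then Q* = 480 - 0.39·199 = 402.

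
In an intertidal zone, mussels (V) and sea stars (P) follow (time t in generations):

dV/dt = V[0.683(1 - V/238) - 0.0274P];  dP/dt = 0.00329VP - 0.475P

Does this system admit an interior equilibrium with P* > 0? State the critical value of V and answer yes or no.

The predator equation gives dP/dt > 0 only when V > 0.475/0.00329 = 144.
Without the predator, V → K = 238. Since 238 > 144, the predator can invade and persist.

Threshold V = 144; K > 144, so yes, the predator persists.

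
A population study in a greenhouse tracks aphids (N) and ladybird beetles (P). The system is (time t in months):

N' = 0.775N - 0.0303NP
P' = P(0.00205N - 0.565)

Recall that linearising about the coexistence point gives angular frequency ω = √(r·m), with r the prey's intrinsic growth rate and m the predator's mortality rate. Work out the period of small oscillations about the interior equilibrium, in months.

Here r = 0.775 and m = 0.565, so r·m = 0.438.
ω = √0.438 = 0.662 per month, hence T = 2π/ω ≈ 9.5 months.

T ≈ 9.5 months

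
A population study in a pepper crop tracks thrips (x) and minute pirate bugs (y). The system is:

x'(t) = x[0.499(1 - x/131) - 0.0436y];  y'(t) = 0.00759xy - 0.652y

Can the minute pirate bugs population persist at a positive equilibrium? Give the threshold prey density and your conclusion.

The predator equation gives dy/dt > 0 only when x > 0.652/0.00759 = 85.9.
Without the predator, x → K = 131. Since 131 > 85.9, the predator can invade and persist.

Threshold x = 85.9; K > 85.9, so yes, the predator persists.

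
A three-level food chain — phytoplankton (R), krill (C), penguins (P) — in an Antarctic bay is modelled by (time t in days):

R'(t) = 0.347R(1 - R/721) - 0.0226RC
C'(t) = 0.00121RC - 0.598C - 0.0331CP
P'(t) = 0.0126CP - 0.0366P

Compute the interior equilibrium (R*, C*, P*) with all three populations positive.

R* ≈ 585, C* ≈ 2.9, P* ≈ 3.3

From dP/dt = 0: 0.0126C* = 0.0366, so C* = 2.9.
From dR/dt = 0: 0.347(1 - R*/721) = 0.0226·2.9, giving R* = 721·(1 - 0.189) = 585.
From dC/dt = 0: 0.00121·585 - 0.598 = 0.0331P*, so P* = 0.109/0.0331 = 3.3.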